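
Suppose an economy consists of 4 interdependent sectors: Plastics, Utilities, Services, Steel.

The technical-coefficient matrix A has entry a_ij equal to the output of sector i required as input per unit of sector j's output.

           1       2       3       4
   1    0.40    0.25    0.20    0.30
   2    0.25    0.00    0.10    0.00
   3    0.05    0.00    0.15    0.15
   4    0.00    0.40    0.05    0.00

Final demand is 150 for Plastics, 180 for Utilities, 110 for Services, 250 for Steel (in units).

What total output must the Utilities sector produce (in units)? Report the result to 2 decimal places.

I − A =
  [   0.60    -0.25    -0.20    -0.30]
  [  -0.25     1.00    -0.10     0.00]
  [  -0.05     0.00     0.85    -0.15]
  [   0.00    -0.40    -0.05     1.00]
Compute the cofactors C_ij = (−1)^(i+j)·(3×3 minor ij) of I−A; the adjugate is their transpose:
adj(I−A) = Cᵀ =
  [ 0.836500   0.324625   0.252000   0.288750]
  [ 0.215625   0.494750   0.113750   0.081750]
  [ 0.065000   0.054500   0.507500   0.095625]
  [ 0.089500   0.200625   0.070875   0.445625]
det(I−A) = Σ_j (I−A)_1j·C_1j = (0.60)(0.836500) + (-0.25)(0.215625) + (-0.20)(0.065000) + (-0.30)(0.089500) = 0.40814375
(I − A)⁻¹ = adj(I−A) / det(I−A) ≈
  [   2.0495     0.7954     0.6174     0.7075]
  [   0.5283     1.2122     0.2787     0.2003]
  [   0.1593     0.1335     1.2434     0.2343]
  [   0.2193     0.4916     0.1737     1.0918]
x = (I − A)⁻¹ d = adj(I−A)·d / det(I−A), with det(I−A) = 0.40814375:
  x_1 = (0.836500·150 + 0.324625·180 + 0.252000·110 + 0.288750·250) / 0.40814375 = 283.815 / 0.40814375 ≈ 695.38
  x_2 = (0.215625·150 + 0.494750·180 + 0.113750·110 + 0.081750·250) / 0.40814375 = 154.34875 / 0.40814375 ≈ 378.17
  x_3 = (0.065000·150 + 0.054500·180 + 0.507500·110 + 0.095625·250) / 0.40814375 = 99.29125 / 0.40814375 ≈ 243.28
  x_4 = (0.089500·150 + 0.200625·180 + 0.070875·110 + 0.445625·250) / 0.40814375 = 168.74 / 0.40814375 ≈ 413.43

x_2 = 378.17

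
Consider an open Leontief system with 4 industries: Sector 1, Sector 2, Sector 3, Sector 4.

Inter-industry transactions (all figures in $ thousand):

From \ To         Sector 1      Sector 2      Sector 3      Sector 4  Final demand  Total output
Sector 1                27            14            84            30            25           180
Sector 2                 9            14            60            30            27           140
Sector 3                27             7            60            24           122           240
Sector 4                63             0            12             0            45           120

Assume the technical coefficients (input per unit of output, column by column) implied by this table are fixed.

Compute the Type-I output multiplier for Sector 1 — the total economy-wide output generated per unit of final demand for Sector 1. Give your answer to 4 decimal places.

m_1 = 3.0815

Technical coefficients a_ij = z_ij / X_j:
  a_11 = 27/180 = 0.15, a_21 = 9/180 = 0.05, a_31 = 27/180 = 0.15, a_41 = 63/180 = 0.35
  a_12 = 14/140 = 0.10, a_22 = 14/140 = 0.10, a_32 = 7/140 = 0.05, a_42 = 0/140 = 0.00
  a_13 = 84/240 = 0.35, a_23 = 60/240 = 0.25, a_33 = 60/240 = 0.25, a_43 = 12/240 = 0.05
  a_14 = 30/120 = 0.25, a_24 = 30/120 = 0.25, a_34 = 24/120 = 0.20, a_44 = 0/120 = 0.00
I − A =
  [   0.85    -0.10    -0.35    -0.25]
  [  -0.05     0.90    -0.25    -0.25]
  [  -0.15    -0.05     0.75    -0.20]
  [  -0.35     0.00    -0.05     1.00]
Compute the cofactors C_ij = (−1)^(i+j)·(3×3 minor ij) of I−A; the adjugate is their transpose:
adj(I−A) = Cᵀ =
  [ 0.652875   0.092125   0.352500   0.256750]
  [ 0.159500   0.484500   0.250000   0.211000]
  [ 0.204875   0.060125   0.672500   0.200750]
  [ 0.238750   0.035250   0.157000   0.507500]
det(I−A) = Σ_j (I−A)_1j·C_1j = (0.85)(0.652875) + (-0.10)(0.159500) + (-0.35)(0.204875) + (-0.25)(0.238750) = 0.4076
(I − A)⁻¹ = adj(I−A) / det(I−A) ≈
  [   1.60175     0.22602     0.86482     0.62991]
  [   0.39132     1.18867     0.61335     0.51766]
  [   0.50264     0.14751     1.64990     0.49252]
  [   0.58575     0.08648     0.38518     1.24509]
The output multiplier for sector j is the column-j sum of the Leontief inverse (I − A)⁻¹ = adj(I−A) / det(I−A).
Column 1 of adj(I−A): (0.652875, 0.159500, 0.204875, 0.238750); det(I−A) = 0.4076.
m_1 = (0.652875 + 0.159500 + 0.204875 + 0.238750) / 0.4076 = 1.256 / 0.4076 ≈ 3.0815.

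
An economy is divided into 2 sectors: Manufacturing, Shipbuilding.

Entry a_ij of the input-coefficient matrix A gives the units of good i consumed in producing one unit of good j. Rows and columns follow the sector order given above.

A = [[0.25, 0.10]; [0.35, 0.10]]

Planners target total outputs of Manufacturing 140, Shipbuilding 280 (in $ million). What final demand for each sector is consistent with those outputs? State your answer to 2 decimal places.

d_1 = 77.00, d_2 = 203.00

I − A =
  [   0.75    -0.10]
  [  -0.35     0.90]
d = (I − A) x:
  d_1 = (+0.75)·140 + (-0.10)·280 = 77.00
  d_2 = (-0.35)·140 + (+0.90)·280 = 203.00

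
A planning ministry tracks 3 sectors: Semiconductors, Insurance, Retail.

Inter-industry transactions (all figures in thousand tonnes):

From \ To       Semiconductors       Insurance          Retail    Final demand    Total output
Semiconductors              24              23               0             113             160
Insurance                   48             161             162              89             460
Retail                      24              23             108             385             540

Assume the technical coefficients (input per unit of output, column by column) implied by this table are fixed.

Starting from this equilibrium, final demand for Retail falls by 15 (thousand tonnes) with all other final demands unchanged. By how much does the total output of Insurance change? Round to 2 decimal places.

Δx_2 = -9.22

Technical coefficients a_ij = z_ij / X_j:
  a_11 = 24/160 = 0.15, a_21 = 48/160 = 0.30, a_31 = 24/160 = 0.15
  a_12 = 23/460 = 0.05, a_22 = 161/460 = 0.35, a_32 = 23/460 = 0.05
  a_13 = 0/540 = 0.00, a_23 = 162/540 = 0.30, a_33 = 108/540 = 0.20
I − A =
  [   0.85    -0.05     0.00]
  [  -0.30     0.65    -0.30]
  [  -0.15    -0.05     0.80]
Cofactors of I−A, C_ij = (−1)^(i+j)·(minor ij) (rows/columns in the sector order above):
  C_11 = (0.65)(0.80) − (-0.30)(-0.05) = 0.5050
  C_12 = −[(-0.30)(0.80) − (-0.30)(-0.15)] = 0.2850
  C_13 = (-0.30)(-0.05) − (0.65)(-0.15) = 0.1125
  C_21 = −[(-0.05)(0.80) − (0.00)(-0.05)] = 0.0400
  C_22 = (0.85)(0.80) − (0.00)(-0.15) = 0.6800
  C_23 = −[(0.85)(-0.05) − (-0.05)(-0.15)] = 0.0500
  C_31 = (-0.05)(-0.30) − (0.00)(0.65) = 0.0150
  C_32 = −[(0.85)(-0.30) − (0.00)(-0.30)] = 0.2550
  C_33 = (0.85)(0.65) − (-0.05)(-0.30) = 0.5375
det(I−A) = Σ_j (I−A)_1j·C_1j = (0.85)(0.5050) + (-0.05)(0.2850) + (0.00)(0.1125) = 0.4150
adj(I−A) = Cᵀ =
  [ 0.5050   0.0400   0.0150]
  [ 0.2850   0.6800   0.2550]
  [ 0.1125   0.0500   0.5375]
(I − A)⁻¹ = adj(I−A) / det(I−A) ≈
  [   1.2169     0.0964     0.0361]
  [   0.6867     1.6386     0.6145]
  [   0.2711     0.1205     1.2952]
Δx = (I − A)⁻¹ Δd with Δd having -15 in the Retail component and 0 elsewhere.
So Δx_2 = L_23 · (-15), where L_23 = adj(I−A)_23 / det(I−A) = 0.2550 / 0.4150.
Δx_2 = 0.2550 × (-15) / 0.4150 = -3.825 / 0.4150 ≈ -9.22.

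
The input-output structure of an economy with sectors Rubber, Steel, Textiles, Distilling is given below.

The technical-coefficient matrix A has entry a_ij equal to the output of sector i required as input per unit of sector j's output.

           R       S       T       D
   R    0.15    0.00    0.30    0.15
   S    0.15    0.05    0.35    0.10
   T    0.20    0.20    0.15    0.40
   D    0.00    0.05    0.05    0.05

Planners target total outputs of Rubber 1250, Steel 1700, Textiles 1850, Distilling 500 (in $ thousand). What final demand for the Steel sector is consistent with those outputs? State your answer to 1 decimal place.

I − A =
  [   0.85     0.00    -0.30    -0.15]
  [  -0.15     0.95    -0.35    -0.10]
  [  -0.20    -0.20     0.85    -0.40]
  [   0.00    -0.05    -0.05     0.95]
d = (I − A) x:
  d_R = (+0.85)·1250 + (+0.00)·1700 + (-0.30)·1850 + (-0.15)·500 = 432.5
  d_S = (-0.15)·1250 + (+0.95)·1700 + (-0.35)·1850 + (-0.10)·500 = 730.0
  d_T = (-0.20)·1250 + (-0.20)·1700 + (+0.85)·1850 + (-0.40)·500 = 782.5
  d_D = (+0.00)·1250 + (-0.05)·1700 + (-0.05)·1850 + (+0.95)·500 = 297.5

d_S = 730.0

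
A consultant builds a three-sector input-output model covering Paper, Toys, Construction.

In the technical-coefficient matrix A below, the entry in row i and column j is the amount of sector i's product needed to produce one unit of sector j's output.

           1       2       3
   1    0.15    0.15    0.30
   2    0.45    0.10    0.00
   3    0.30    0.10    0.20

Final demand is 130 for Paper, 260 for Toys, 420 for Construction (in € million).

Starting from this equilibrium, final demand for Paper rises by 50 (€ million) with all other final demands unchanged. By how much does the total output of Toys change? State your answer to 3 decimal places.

Δx_2 = 38.835

I − A =
  [   0.85    -0.15    -0.30]
  [  -0.45     0.90     0.00]
  [  -0.30    -0.10     0.80]
Cofactors of I−A, C_ij = (−1)^(i+j)·(minor ij) (rows/columns in the sector order above):
  C_11 = (0.90)(0.80) − (0.00)(-0.10) = 0.7200
  C_12 = −[(-0.45)(0.80) − (0.00)(-0.30)] = 0.3600
  C_13 = (-0.45)(-0.10) − (0.90)(-0.30) = 0.3150
  C_21 = −[(-0.15)(0.80) − (-0.30)(-0.10)] = 0.1500
  C_22 = (0.85)(0.80) − (-0.30)(-0.30) = 0.5900
  C_23 = −[(0.85)(-0.10) − (-0.15)(-0.30)] = 0.1300
  C_31 = (-0.15)(0.00) − (-0.30)(0.90) = 0.2700
  C_32 = −[(0.85)(0.00) − (-0.30)(-0.45)] = 0.1350
  C_33 = (0.85)(0.90) − (-0.15)(-0.45) = 0.6975
det(I−A) = Σ_j (I−A)_1j·C_1j = (0.85)(0.7200) + (-0.15)(0.3600) + (-0.30)(0.3150) = 0.4635
adj(I−A) = Cᵀ =
  [ 0.7200   0.1500   0.2700]
  [ 0.3600   0.5900   0.1350]
  [ 0.3150   0.1300   0.6975]
(I − A)⁻¹ = adj(I−A) / det(I−A) ≈
  [   1.5534     0.3236     0.5825]
  [   0.7767     1.2729     0.2913]
  [   0.6796     0.2805     1.5049]
Δx = (I − A)⁻¹ Δd with Δd having +50 in the Paper component and 0 elsewhere.
So Δx_2 = L_21 · (+50), where L_21 = adj(I−A)_21 / det(I−A) = 0.3600 / 0.4635.
Δx_2 = 0.3600 × (+50) / 0.4635 = 18.00 / 0.4635 ≈ 38.835.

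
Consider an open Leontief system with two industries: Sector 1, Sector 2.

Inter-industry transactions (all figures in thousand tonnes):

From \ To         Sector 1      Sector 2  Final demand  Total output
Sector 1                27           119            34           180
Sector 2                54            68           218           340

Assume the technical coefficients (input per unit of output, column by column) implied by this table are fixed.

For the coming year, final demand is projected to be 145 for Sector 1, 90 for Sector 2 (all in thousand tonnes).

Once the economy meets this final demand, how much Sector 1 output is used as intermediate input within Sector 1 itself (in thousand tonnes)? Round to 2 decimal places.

Technical coefficients a_ij = z_ij / X_j:
  a_11 = 27/180 = 0.15, a_21 = 54/180 = 0.30
  a_12 = 119/340 = 0.35, a_22 = 68/340 = 0.20
I − A =
  [   0.85    -0.35]
  [  -0.30     0.80]
det(I−A) = (0.85)(0.80) − (-0.35)(-0.30) = 0.5750
adj(I−A) = [[0.80, 0.35], [0.30, 0.85]]
(I − A)⁻¹ = adj(I−A) / det(I−A) ≈
  [   1.3913     0.6087]
  [   0.5217     1.4783]
First solve x = (I − A)⁻¹ d = adj(I−A)·d / det(I−A); in particular x_1 = (0.80·145 + 0.35·90) / 0.5750 = 147.50 / 0.5750 ≈ 256.5217.
Intermediate flow from 1 to 1: z_11 = a_11 · x_1 = 0.15 × 147.50 / 0.5750 = 22.125 / 0.5750 ≈ 38.48.

z_11 = 38.48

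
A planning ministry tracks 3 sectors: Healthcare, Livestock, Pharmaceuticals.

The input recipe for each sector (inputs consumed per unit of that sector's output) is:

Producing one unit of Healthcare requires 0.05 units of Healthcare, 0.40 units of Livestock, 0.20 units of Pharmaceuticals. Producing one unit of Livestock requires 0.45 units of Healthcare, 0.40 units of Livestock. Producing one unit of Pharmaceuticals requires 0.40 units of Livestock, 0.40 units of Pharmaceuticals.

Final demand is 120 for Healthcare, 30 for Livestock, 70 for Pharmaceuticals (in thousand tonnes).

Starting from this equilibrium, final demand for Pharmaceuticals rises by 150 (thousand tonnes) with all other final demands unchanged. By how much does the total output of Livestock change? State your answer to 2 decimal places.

I − A =
  [   0.95    -0.45     0.00]
  [  -0.40     0.60    -0.40]
  [  -0.20     0.00     0.60]
Cofactors of I−A, C_ij = (−1)^(i+j)·(minor ij) (rows/columns in the sector order above):
  C_11 = (0.60)(0.60) − (-0.40)(0.00) = 0.3600
  C_12 = −[(-0.40)(0.60) − (-0.40)(-0.20)] = 0.3200
  C_13 = (-0.40)(0.00) − (0.60)(-0.20) = 0.1200
  C_21 = −[(-0.45)(0.60) − (0.00)(0.00)] = 0.2700
  C_22 = (0.95)(0.60) − (0.00)(-0.20) = 0.5700
  C_23 = −[(0.95)(0.00) − (-0.45)(-0.20)] = 0.0900
  C_31 = (-0.45)(-0.40) − (0.00)(0.60) = 0.1800
  C_32 = −[(0.95)(-0.40) − (0.00)(-0.40)] = 0.3800
  C_33 = (0.95)(0.60) − (-0.45)(-0.40) = 0.3900
det(I−A) = Σ_j (I−A)_1j·C_1j = (0.95)(0.3600) + (-0.45)(0.3200) + (0.00)(0.1200) = 0.1980
adj(I−A) = Cᵀ =
  [ 0.3600   0.2700   0.1800]
  [ 0.3200   0.5700   0.3800]
  [ 0.1200   0.0900   0.3900]
(I − A)⁻¹ = adj(I−A) / det(I−A) ≈
  [   1.8182     1.3636     0.9091]
  [   1.6162     2.8788     1.9192]
  [   0.6061     0.4545     1.9697]
Δx = (I − A)⁻¹ Δd with Δd having +150 in the Pharmaceuticals component and 0 elsewhere.
So Δx_2 = L_23 · (+150), where L_23 = adj(I−A)_23 / det(I−A) = 0.3800 / 0.1980.
Δx_2 = 0.3800 × (+150) / 0.1980 = 57.00 / 0.1980 ≈ 287.88.

Δx_2 = 287.88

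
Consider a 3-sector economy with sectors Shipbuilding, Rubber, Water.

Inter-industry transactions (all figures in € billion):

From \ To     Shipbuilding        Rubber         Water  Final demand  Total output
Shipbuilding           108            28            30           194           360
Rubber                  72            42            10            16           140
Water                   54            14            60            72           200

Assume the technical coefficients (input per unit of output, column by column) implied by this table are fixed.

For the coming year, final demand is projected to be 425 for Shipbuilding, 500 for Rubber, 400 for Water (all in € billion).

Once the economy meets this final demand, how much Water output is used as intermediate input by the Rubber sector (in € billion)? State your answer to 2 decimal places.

Technical coefficients a_ij = z_ij / X_j:
  a_11 = 108/360 = 0.30, a_21 = 72/360 = 0.20, a_31 = 54/360 = 0.15
  a_12 = 28/140 = 0.20, a_22 = 42/140 = 0.30, a_32 = 14/140 = 0.10
  a_13 = 30/200 = 0.15, a_23 = 10/200 = 0.05, a_33 = 60/200 = 0.30
I − A =
  [   0.70    -0.20    -0.15]
  [  -0.20     0.70    -0.05]
  [  -0.15    -0.10     0.70]
Cofactors of I−A, C_ij = (−1)^(i+j)·(minor ij) (rows/columns in the sector order above):
  C_11 = (0.70)(0.70) − (-0.05)(-0.10) = 0.4850
  C_12 = −[(-0.20)(0.70) − (-0.05)(-0.15)] = 0.1475
  C_13 = (-0.20)(-0.10) − (0.70)(-0.15) = 0.1250
  C_21 = −[(-0.20)(0.70) − (-0.15)(-0.10)] = 0.1550
  C_22 = (0.70)(0.70) − (-0.15)(-0.15) = 0.4675
  C_23 = −[(0.70)(-0.10) − (-0.20)(-0.15)] = 0.1000
  C_31 = (-0.20)(-0.05) − (-0.15)(0.70) = 0.1150
  C_32 = −[(0.70)(-0.05) − (-0.15)(-0.20)] = 0.0650
  C_33 = (0.70)(0.70) − (-0.20)(-0.20) = 0.4500
det(I−A) = Σ_j (I−A)_1j·C_1j = (0.70)(0.4850) + (-0.20)(0.1475) + (-0.15)(0.1250) = 0.29125
adj(I−A) = Cᵀ =
  [ 0.4850   0.1550   0.1150]
  [ 0.1475   0.4675   0.0650]
  [ 0.1250   0.1000   0.4500]
(I − A)⁻¹ = adj(I−A) / det(I−A) ≈
  [   1.6652     0.5322     0.3948]
  [   0.5064     1.6052     0.2232]
  [   0.4292     0.3433     1.5451]
First solve x = (I − A)⁻¹ d = adj(I−A)·d / det(I−A); in particular x_2 = (0.1475·425 + 0.4675·500 + 0.0650·400) / 0.29125 = 322.4375 / 0.29125 ≈ 1107.0815.
Intermediate flow from 3 to 2: z_32 = a_32 · x_2 = 0.10 × 322.4375 / 0.29125 = 32.24375 / 0.29125 ≈ 110.71.

z_32 = 110.71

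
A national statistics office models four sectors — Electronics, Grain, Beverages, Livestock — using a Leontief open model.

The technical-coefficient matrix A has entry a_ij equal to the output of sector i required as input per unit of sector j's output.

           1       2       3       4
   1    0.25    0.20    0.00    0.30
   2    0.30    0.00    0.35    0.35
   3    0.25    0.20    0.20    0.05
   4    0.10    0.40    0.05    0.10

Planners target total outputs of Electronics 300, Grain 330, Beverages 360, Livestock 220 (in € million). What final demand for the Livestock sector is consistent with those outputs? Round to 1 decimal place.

I − A =
  [   0.75    -0.20     0.00    -0.30]
  [  -0.30     1.00    -0.35    -0.35]
  [  -0.25    -0.20     0.80    -0.05]
  [  -0.10    -0.40    -0.05     0.90]
d = (I − A) x:
  d_1 = (+0.75)·300 + (-0.20)·330 + (+0.00)·360 + (-0.30)·220 = 93.0
  d_2 = (-0.30)·300 + (+1.00)·330 + (-0.35)·360 + (-0.35)·220 = 37.0
  d_3 = (-0.25)·300 + (-0.20)·330 + (+0.80)·360 + (-0.05)·220 = 136.0
  d_4 = (-0.10)·300 + (-0.40)·330 + (-0.05)·360 + (+0.90)·220 = 18.0

d_4 = 18.0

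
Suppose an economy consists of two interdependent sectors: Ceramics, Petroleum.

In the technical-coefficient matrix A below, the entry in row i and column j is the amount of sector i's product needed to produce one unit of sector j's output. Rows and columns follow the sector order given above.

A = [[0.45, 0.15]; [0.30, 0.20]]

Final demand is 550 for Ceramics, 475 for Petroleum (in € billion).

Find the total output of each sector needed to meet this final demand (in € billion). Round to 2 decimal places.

x_C = 1294.30, x_P = 1079.11

I − A =
  [   0.55    -0.15]
  [  -0.30     0.80]
det(I−A) = (0.55)(0.80) − (-0.15)(-0.30) = 0.3950
adj(I−A) = [[0.80, 0.15], [0.30, 0.55]]
(I − A)⁻¹ = adj(I−A) / det(I−A) ≈
  [   2.0253     0.3797]
  [   0.7595     1.3924]
x = (I − A)⁻¹ d = adj(I−A)·d / det(I−A), with det(I−A) = 0.3950:
  x_C = (0.80·550 + 0.15·475) / 0.3950 = 511.25 / 0.3950 ≈ 1294.30
  x_P = (0.30·550 + 0.55·475) / 0.3950 = 426.25 / 0.3950 ≈ 1079.11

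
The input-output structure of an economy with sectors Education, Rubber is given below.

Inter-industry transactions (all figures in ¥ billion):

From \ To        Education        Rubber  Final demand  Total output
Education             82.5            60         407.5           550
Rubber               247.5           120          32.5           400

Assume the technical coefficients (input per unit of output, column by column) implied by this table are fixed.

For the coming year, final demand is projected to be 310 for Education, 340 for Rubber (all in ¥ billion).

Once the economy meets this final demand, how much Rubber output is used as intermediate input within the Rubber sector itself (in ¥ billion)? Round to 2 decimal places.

Technical coefficients a_ij = z_ij / X_j:
  a_11 = 82.5/550 = 0.15, a_21 = 247.5/550 = 0.45
  a_12 = 60/400 = 0.15, a_22 = 120/400 = 0.30
I − A =
  [   0.85    -0.15]
  [  -0.45     0.70]
det(I−A) = (0.85)(0.70) − (-0.15)(-0.45) = 0.5275
adj(I−A) = [[0.70, 0.15], [0.45, 0.85]]
(I − A)⁻¹ = adj(I−A) / det(I−A) ≈
  [   1.3270     0.2844]
  [   0.8531     1.6114]
First solve x = (I − A)⁻¹ d = adj(I−A)·d / det(I−A); in particular x_2 = (0.45·310 + 0.85·340) / 0.5275 = 428.50 / 0.5275 ≈ 812.3223.
Intermediate flow from 2 to 2: z_22 = a_22 · x_2 = 0.30 × 428.50 / 0.5275 = 128.55 / 0.5275 ≈ 243.70.

z_22 = 243.70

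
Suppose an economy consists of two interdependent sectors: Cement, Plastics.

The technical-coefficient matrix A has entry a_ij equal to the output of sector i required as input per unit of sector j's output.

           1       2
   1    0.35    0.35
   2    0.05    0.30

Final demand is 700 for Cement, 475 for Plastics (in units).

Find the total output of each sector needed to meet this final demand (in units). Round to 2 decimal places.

I − A =
  [   0.65    -0.35]
  [  -0.05     0.70]
det(I−A) = (0.65)(0.70) − (-0.35)(-0.05) = 0.4375
adj(I−A) = [[0.70, 0.35], [0.05, 0.65]]
(I − A)⁻¹ = adj(I−A) / det(I−A) ≈
  [   1.6000     0.8000]
  [   0.1143     1.4857]
x = (I − A)⁻¹ d = adj(I−A)·d / det(I−A), with det(I−A) = 0.4375:
  x_1 = (0.70·700 + 0.35·475) / 0.4375 = 656.25 / 0.4375 = 1500.00
  x_2 = (0.05·700 + 0.65·475) / 0.4375 = 343.75 / 0.4375 ≈ 785.71

x_1 = 1500.00, x_2 = 785.71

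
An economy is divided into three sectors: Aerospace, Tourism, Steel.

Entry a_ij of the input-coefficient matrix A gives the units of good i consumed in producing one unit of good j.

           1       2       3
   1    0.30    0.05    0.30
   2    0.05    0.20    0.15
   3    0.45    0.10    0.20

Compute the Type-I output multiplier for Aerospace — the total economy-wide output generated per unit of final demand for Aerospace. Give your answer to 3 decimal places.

m_1 = 3.402

I − A =
  [   0.70    -0.05    -0.30]
  [  -0.05     0.80    -0.15]
  [  -0.45    -0.10     0.80]
Cofactors of I−A, C_ij = (−1)^(i+j)·(minor ij) (rows/columns in the sector order above):
  C_11 = (0.80)(0.80) − (-0.15)(-0.10) = 0.6250
  C_12 = −[(-0.05)(0.80) − (-0.15)(-0.45)] = 0.1075
  C_13 = (-0.05)(-0.10) − (0.80)(-0.45) = 0.3650
  C_21 = −[(-0.05)(0.80) − (-0.30)(-0.10)] = 0.0700
  C_22 = (0.70)(0.80) − (-0.30)(-0.45) = 0.4250
  C_23 = −[(0.70)(-0.10) − (-0.05)(-0.45)] = 0.0925
  C_31 = (-0.05)(-0.15) − (-0.30)(0.80) = 0.2475
  C_32 = −[(0.70)(-0.15) − (-0.30)(-0.05)] = 0.1200
  C_33 = (0.70)(0.80) − (-0.05)(-0.05) = 0.5575
det(I−A) = Σ_j (I−A)_1j·C_1j = (0.70)(0.6250) + (-0.05)(0.1075) + (-0.30)(0.3650) = 0.322625
adj(I−A) = Cᵀ =
  [ 0.6250   0.0700   0.2475]
  [ 0.1075   0.4250   0.1200]
  [ 0.3650   0.0925   0.5575]
(I − A)⁻¹ = adj(I−A) / det(I−A) ≈
  [   1.9372     0.2170     0.7671]
  [   0.3332     1.3173     0.3719]
  [   1.1313     0.2867     1.7280]
The output multiplier for sector j is the column-j sum of the Leontief inverse (I − A)⁻¹ = adj(I−A) / det(I−A).
Column 1 of adj(I−A): (0.6250, 0.1075, 0.3650); det(I−A) = 0.322625.
m_1 = (0.6250 + 0.1075 + 0.3650) / 0.322625 = 1.0975 / 0.322625 ≈ 3.402.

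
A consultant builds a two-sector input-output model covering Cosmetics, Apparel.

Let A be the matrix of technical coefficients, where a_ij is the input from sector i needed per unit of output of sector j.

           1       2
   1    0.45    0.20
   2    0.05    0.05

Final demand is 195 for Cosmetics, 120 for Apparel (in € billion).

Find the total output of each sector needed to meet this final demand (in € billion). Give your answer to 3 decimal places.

x_1 = 408.293, x_2 = 147.805

I − A =
  [   0.55    -0.20]
  [  -0.05     0.95]
det(I−A) = (0.55)(0.95) − (-0.20)(-0.05) = 0.5125
adj(I−A) = [[0.95, 0.20], [0.05, 0.55]]
(I − A)⁻¹ = adj(I−A) / det(I−A) ≈
  [   1.8537     0.3902]
  [   0.0976     1.0732]
x = (I − A)⁻¹ d = adj(I−A)·d / det(I−A), with det(I−A) = 0.5125:
  x_1 = (0.95·195 + 0.20·120) / 0.5125 = 209.25 / 0.5125 ≈ 408.293
  x_2 = (0.05·195 + 0.55·120) / 0.5125 = 75.75 / 0.5125 ≈ 147.805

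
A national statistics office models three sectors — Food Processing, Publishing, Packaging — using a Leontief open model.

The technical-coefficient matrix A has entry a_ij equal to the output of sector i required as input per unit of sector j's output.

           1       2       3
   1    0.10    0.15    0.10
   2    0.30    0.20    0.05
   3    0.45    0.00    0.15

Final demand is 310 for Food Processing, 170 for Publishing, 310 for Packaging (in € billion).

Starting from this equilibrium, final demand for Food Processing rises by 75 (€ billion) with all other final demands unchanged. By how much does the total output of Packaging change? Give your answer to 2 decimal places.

Δx_3 = 50.53

I − A =
  [   0.90    -0.15    -0.10]
  [  -0.30     0.80    -0.05]
  [  -0.45     0.00     0.85]
Cofactors of I−A, C_ij = (−1)^(i+j)·(minor ij) (rows/columns in the sector order above):
  C_11 = (0.80)(0.85) − (-0.05)(0.00) = 0.6800
  C_12 = −[(-0.30)(0.85) − (-0.05)(-0.45)] = 0.2775
  C_13 = (-0.30)(0.00) − (0.80)(-0.45) = 0.3600
  C_21 = −[(-0.15)(0.85) − (-0.10)(0.00)] = 0.1275
  C_22 = (0.90)(0.85) − (-0.10)(-0.45) = 0.7200
  C_23 = −[(0.90)(0.00) − (-0.15)(-0.45)] = 0.0675
  C_31 = (-0.15)(-0.05) − (-0.10)(0.80) = 0.0875
  C_32 = −[(0.90)(-0.05) − (-0.10)(-0.30)] = 0.0750
  C_33 = (0.90)(0.80) − (-0.15)(-0.30) = 0.6750
det(I−A) = Σ_j (I−A)_1j·C_1j = (0.90)(0.6800) + (-0.15)(0.2775) + (-0.10)(0.3600) = 0.534375
adj(I−A) = Cᵀ =
  [ 0.6800   0.1275   0.0875]
  [ 0.2775   0.7200   0.0750]
  [ 0.3600   0.0675   0.6750]
(I − A)⁻¹ = adj(I−A) / det(I−A) ≈
  [   1.2725     0.2386     0.1637]
  [   0.5193     1.3474     0.1404]
  [   0.6737     0.1263     1.2632]
Δx = (I − A)⁻¹ Δd with Δd having +75 in the Food Processing component and 0 elsewhere.
So Δx_3 = L_31 · (+75), where L_31 = adj(I−A)_31 / det(I−A) = 0.3600 / 0.534375.
Δx_3 = 0.3600 × (+75) / 0.534375 = 27.00 / 0.534375 ≈ 50.53.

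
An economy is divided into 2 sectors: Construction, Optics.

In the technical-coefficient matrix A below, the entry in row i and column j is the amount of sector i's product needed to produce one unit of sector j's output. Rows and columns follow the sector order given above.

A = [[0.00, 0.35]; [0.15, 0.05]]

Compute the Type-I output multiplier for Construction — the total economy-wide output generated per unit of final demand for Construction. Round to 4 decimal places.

I − A =
  [   1.00    -0.35]
  [  -0.15     0.95]
det(I−A) = (1.00)(0.95) − (-0.35)(-0.15) = 0.8975
adj(I−A) = [[0.95, 0.35], [0.15, 1.00]]
(I − A)⁻¹ = adj(I−A) / det(I−A) ≈
  [   1.05850     0.38997]
  [   0.16713     1.11421]
The output multiplier for sector j is the column-j sum of the Leontief inverse (I − A)⁻¹ = adj(I−A) / det(I−A).
Column C of adj(I−A): (0.95, 0.15); det(I−A) = 0.8975.
m_C = (0.95 + 0.15) / 0.8975 = 1.10 / 0.8975 ≈ 1.2256.

m_C = 1.2256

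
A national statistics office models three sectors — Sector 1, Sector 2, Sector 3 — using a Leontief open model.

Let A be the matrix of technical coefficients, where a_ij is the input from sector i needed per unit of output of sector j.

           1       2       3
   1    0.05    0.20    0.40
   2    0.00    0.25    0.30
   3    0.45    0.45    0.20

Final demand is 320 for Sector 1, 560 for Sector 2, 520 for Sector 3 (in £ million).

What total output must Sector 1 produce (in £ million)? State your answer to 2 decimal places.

I − A =
  [   0.95    -0.20    -0.40]
  [   0.00     0.75    -0.30]
  [  -0.45    -0.45     0.80]
Cofactors of I−A, C_ij = (−1)^(i+j)·(minor ij) (rows/columns in the sector order above):
  C_11 = (0.75)(0.80) − (-0.30)(-0.45) = 0.4650
  C_12 = −[(0.00)(0.80) − (-0.30)(-0.45)] = 0.1350
  C_13 = (0.00)(-0.45) − (0.75)(-0.45) = 0.3375
  C_21 = −[(-0.20)(0.80) − (-0.40)(-0.45)] = 0.3400
  C_22 = (0.95)(0.80) − (-0.40)(-0.45) = 0.5800
  C_23 = −[(0.95)(-0.45) − (-0.20)(-0.45)] = 0.5175
  C_31 = (-0.20)(-0.30) − (-0.40)(0.75) = 0.3600
  C_32 = −[(0.95)(-0.30) − (-0.40)(0.00)] = 0.2850
  C_33 = (0.95)(0.75) − (-0.20)(0.00) = 0.7125
det(I−A) = Σ_j (I−A)_1j·C_1j = (0.95)(0.4650) + (-0.20)(0.1350) + (-0.40)(0.3375) = 0.27975
adj(I−A) = Cᵀ =
  [ 0.4650   0.3400   0.3600]
  [ 0.1350   0.5800   0.2850]
  [ 0.3375   0.5175   0.7125]
(I − A)⁻¹ = adj(I−A) / det(I−A) ≈
  [   1.6622     1.2154     1.2869]
  [   0.4826     2.0733     1.0188]
  [   1.2064     1.8499     2.5469]
x = (I − A)⁻¹ d = adj(I−A)·d / det(I−A), with det(I−A) = 0.27975:
  x_1 = (0.4650·320 + 0.3400·560 + 0.3600·520) / 0.27975 = 526.40 / 0.27975 ≈ 1881.68
  x_2 = (0.1350·320 + 0.5800·560 + 0.2850·520) / 0.27975 = 516.20 / 0.27975 ≈ 1845.22
  x_3 = (0.3375·320 + 0.5175·560 + 0.7125·520) / 0.27975 = 768.30 / 0.27975 ≈ 2746.38

x_1 = 1881.68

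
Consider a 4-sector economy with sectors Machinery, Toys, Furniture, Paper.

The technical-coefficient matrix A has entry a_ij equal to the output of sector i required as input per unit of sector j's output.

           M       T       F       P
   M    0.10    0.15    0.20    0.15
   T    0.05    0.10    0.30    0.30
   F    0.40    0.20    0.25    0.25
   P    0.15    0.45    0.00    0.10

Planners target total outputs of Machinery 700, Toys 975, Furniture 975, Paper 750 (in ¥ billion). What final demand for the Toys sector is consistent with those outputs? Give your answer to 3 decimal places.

I − A =
  [   0.90    -0.15    -0.20    -0.15]
  [  -0.05     0.90    -0.30    -0.30]
  [  -0.40    -0.20     0.75    -0.25]
  [  -0.15    -0.45     0.00     0.90]
d = (I − A) x:
  d_M = (+0.90)·700 + (-0.15)·975 + (-0.20)·975 + (-0.15)·750 = 176.250
  d_T = (-0.05)·700 + (+0.90)·975 + (-0.30)·975 + (-0.30)·750 = 325.000
  d_F = (-0.40)·700 + (-0.20)·975 + (+0.75)·975 + (-0.25)·750 = 68.750
  d_P = (-0.15)·700 + (-0.45)·975 + (+0.00)·975 + (+0.90)·750 = 131.250

d_T = 325.000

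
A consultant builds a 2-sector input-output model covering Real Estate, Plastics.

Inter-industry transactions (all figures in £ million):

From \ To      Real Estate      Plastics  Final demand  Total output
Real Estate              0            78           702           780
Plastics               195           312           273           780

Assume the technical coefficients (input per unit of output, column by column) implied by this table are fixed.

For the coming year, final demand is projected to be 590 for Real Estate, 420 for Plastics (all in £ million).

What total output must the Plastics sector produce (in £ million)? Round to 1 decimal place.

x_P = 987.0

Technical coefficients a_ij = z_ij / X_j:
  a_RR = 0/780 = 0.00, a_PR = 195/780 = 0.25
  a_RP = 78/780 = 0.10, a_PP = 312/780 = 0.40
I − A =
  [   1.00    -0.10]
  [  -0.25     0.60]
det(I−A) = (1.00)(0.60) − (-0.10)(-0.25) = 0.5750
adj(I−A) = [[0.60, 0.10], [0.25, 1.00]]
(I − A)⁻¹ = adj(I−A) / det(I−A) ≈
  [   1.0435     0.1739]
  [   0.4348     1.7391]
x = (I − A)⁻¹ d = adj(I−A)·d / det(I−A), with det(I−A) = 0.5750:
  x_R = (0.60·590 + 0.10·420) / 0.5750 = 396.00 / 0.5750 ≈ 688.7
  x_P = (0.25·590 + 1.00·420) / 0.5750 = 567.50 / 0.5750 ≈ 987.0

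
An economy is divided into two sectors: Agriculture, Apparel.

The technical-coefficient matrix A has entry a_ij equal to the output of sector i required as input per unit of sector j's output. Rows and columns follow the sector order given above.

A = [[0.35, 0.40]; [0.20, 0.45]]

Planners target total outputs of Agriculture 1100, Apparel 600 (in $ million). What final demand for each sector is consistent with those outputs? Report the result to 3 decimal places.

d_1 = 475.000, d_2 = 110.000

I − A =
  [   0.65    -0.40]
  [  -0.20     0.55]
d = (I − A) x:
  d_1 = (+0.65)·1100 + (-0.40)·600 = 475.000
  d_2 = (-0.20)·1100 + (+0.55)·600 = 110.000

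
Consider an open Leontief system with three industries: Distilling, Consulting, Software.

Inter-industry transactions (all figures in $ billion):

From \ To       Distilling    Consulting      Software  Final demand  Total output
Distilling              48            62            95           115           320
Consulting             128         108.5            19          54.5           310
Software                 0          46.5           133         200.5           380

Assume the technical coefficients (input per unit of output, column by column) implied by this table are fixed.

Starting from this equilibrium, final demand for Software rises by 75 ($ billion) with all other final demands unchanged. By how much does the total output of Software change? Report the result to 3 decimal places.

Δx_S = 124.016

Technical coefficients a_ij = z_ij / X_j:
  a_DD = 48/320 = 0.15, a_CD = 128/320 = 0.40, a_SD = 0/320 = 0.00
  a_DC = 62/310 = 0.20, a_CC = 108.5/310 = 0.35, a_SC = 46.5/310 = 0.15
  a_DS = 95/380 = 0.25, a_CS = 19/380 = 0.05, a_SS = 133/380 = 0.35
I − A =
  [   0.85    -0.20    -0.25]
  [  -0.40     0.65    -0.05]
  [   0.00    -0.15     0.65]
Cofactors of I−A, C_ij = (−1)^(i+j)·(minor ij) (rows/columns in the sector order above):
  C_11 = (0.65)(0.65) − (-0.05)(-0.15) = 0.4150
  C_12 = −[(-0.40)(0.65) − (-0.05)(0.00)] = 0.2600
  C_13 = (-0.40)(-0.15) − (0.65)(0.00) = 0.0600
  C_21 = −[(-0.20)(0.65) − (-0.25)(-0.15)] = 0.1675
  C_22 = (0.85)(0.65) − (-0.25)(0.00) = 0.5525
  C_23 = −[(0.85)(-0.15) − (-0.20)(0.00)] = 0.1275
  C_31 = (-0.20)(-0.05) − (-0.25)(0.65) = 0.1725
  C_32 = −[(0.85)(-0.05) − (-0.25)(-0.40)] = 0.1425
  C_33 = (0.85)(0.65) − (-0.20)(-0.40) = 0.4725
det(I−A) = Σ_j (I−A)_1j·C_1j = (0.85)(0.4150) + (-0.20)(0.2600) + (-0.25)(0.0600) = 0.28575
adj(I−A) = Cᵀ =
  [ 0.4150   0.1675   0.1725]
  [ 0.2600   0.5525   0.1425]
  [ 0.0600   0.1275   0.4725]
(I − A)⁻¹ = adj(I−A) / det(I−A) ≈
  [   1.4523     0.5862     0.6037]
  [   0.9099     1.9335     0.4987]
  [   0.2100     0.4462     1.6535]
Δx = (I − A)⁻¹ Δd with Δd having +75 in the Software component and 0 elsewhere.
So Δx_S = L_SS · (+75), where L_SS = adj(I−A)_SS / det(I−A) = 0.4725 / 0.28575.
Δx_S = 0.4725 × (+75) / 0.28575 = 35.4375 / 0.28575 ≈ 124.016.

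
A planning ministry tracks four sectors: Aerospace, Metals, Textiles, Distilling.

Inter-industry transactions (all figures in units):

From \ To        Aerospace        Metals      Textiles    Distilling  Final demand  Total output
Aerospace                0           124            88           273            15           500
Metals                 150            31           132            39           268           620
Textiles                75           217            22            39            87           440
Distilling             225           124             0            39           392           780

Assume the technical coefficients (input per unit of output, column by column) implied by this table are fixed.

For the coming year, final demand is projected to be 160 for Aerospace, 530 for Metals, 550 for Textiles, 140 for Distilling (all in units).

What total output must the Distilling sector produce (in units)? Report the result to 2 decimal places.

Technical coefficients a_ij = z_ij / X_j:
  a_AA = 0/500 = 0.00, a_MA = 150/500 = 0.30, a_TA = 75/500 = 0.15, a_DA = 225/500 = 0.45
  a_AM = 124/620 = 0.20, a_MM = 31/620 = 0.05, a_TM = 217/620 = 0.35, a_DM = 124/620 = 0.20
  a_AT = 88/440 = 0.20, a_MT = 132/440 = 0.30, a_TT = 22/440 = 0.05, a_DT = 0/440 = 0.00
  a_AD = 273/780 = 0.35, a_MD = 39/780 = 0.05, a_TD = 39/780 = 0.05, a_DD = 39/780 = 0.05
I − A =
  [   1.00    -0.20    -0.20    -0.35]
  [  -0.30     0.95    -0.30    -0.05]
  [  -0.15    -0.35     0.95    -0.05]
  [  -0.45    -0.20     0.00     0.95]
Compute the cofactors C_ij = (−1)^(i+j)·(3×3 minor ij) of I−A; the adjugate is their transpose:
adj(I−A) = Cᵀ =
  [ 0.745125   0.315500   0.256500   0.304625]
  [ 0.341625   0.719875   0.299250   0.179500]
  [ 0.265875   0.330875   0.660375   0.150125]
  [ 0.424875   0.301000   0.184500   0.682000]
det(I−A) = Σ_j (I−A)_1j·C_1j = (1.00)(0.745125) + (-0.20)(0.341625) + (-0.20)(0.265875) + (-0.35)(0.424875) = 0.47491875
(I − A)⁻¹ = adj(I−A) / det(I−A) ≈
  [   1.5690     0.6643     0.5401     0.6414]
  [   0.7193     1.5158     0.6301     0.3780]
  [   0.5598     0.6967     1.3905     0.3161]
  [   0.8946     0.6338     0.3885     1.4360]
x = (I − A)⁻¹ d = adj(I−A)·d / det(I−A), with det(I−A) = 0.47491875:
  x_A = (0.745125·160 + 0.315500·530 + 0.256500·550 + 0.304625·140) / 0.47491875 = 470.1575 / 0.47491875 ≈ 989.97
  x_M = (0.341625·160 + 0.719875·530 + 0.299250·550 + 0.179500·140) / 0.47491875 = 625.91125 / 0.47491875 ≈ 1317.93
  x_T = (0.265875·160 + 0.330875·530 + 0.660375·550 + 0.150125·140) / 0.47491875 = 602.1275 / 0.47491875 ≈ 1267.85
  x_D = (0.424875·160 + 0.301000·530 + 0.184500·550 + 0.682000·140) / 0.47491875 = 424.465 / 0.47491875 ≈ 893.76

x_D = 893.76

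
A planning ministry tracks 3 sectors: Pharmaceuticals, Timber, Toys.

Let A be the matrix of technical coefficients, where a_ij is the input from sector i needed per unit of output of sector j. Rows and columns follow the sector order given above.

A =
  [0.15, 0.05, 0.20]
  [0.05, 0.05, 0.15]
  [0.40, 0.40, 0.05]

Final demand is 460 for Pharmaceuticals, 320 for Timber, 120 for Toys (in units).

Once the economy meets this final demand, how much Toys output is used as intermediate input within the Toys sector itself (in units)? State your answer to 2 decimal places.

z_33 = 31.38

I − A =
  [   0.85    -0.05    -0.20]
  [  -0.05     0.95    -0.15]
  [  -0.40    -0.40     0.95]
Cofactors of I−A, C_ij = (−1)^(i+j)·(minor ij) (rows/columns in the sector order above):
  C_11 = (0.95)(0.95) − (-0.15)(-0.40) = 0.8425
  C_12 = −[(-0.05)(0.95) − (-0.15)(-0.40)] = 0.1075
  C_13 = (-0.05)(-0.40) − (0.95)(-0.40) = 0.4000
  C_21 = −[(-0.05)(0.95) − (-0.20)(-0.40)] = 0.1275
  C_22 = (0.85)(0.95) − (-0.20)(-0.40) = 0.7275
  C_23 = −[(0.85)(-0.40) − (-0.05)(-0.40)] = 0.3600
  C_31 = (-0.05)(-0.15) − (-0.20)(0.95) = 0.1975
  C_32 = −[(0.85)(-0.15) − (-0.20)(-0.05)] = 0.1375
  C_33 = (0.85)(0.95) − (-0.05)(-0.05) = 0.8050
det(I−A) = Σ_j (I−A)_1j·C_1j = (0.85)(0.8425) + (-0.05)(0.1075) + (-0.20)(0.4000) = 0.63075
adj(I−A) = Cᵀ =
  [ 0.8425   0.1275   0.1975]
  [ 0.1075   0.7275   0.1375]
  [ 0.4000   0.3600   0.8050]
(I − A)⁻¹ = adj(I−A) / det(I−A) ≈
  [   1.3357     0.2021     0.3131]
  [   0.1704     1.1534     0.2180]
  [   0.6342     0.5707     1.2763]
First solve x = (I − A)⁻¹ d = adj(I−A)·d / det(I−A); in particular x_3 = (0.4000·460 + 0.3600·320 + 0.8050·120) / 0.63075 = 395.80 / 0.63075 ≈ 627.5069.
Intermediate flow from 3 to 3: z_33 = a_33 · x_3 = 0.05 × 395.80 / 0.63075 = 19.79 / 0.63075 ≈ 31.38.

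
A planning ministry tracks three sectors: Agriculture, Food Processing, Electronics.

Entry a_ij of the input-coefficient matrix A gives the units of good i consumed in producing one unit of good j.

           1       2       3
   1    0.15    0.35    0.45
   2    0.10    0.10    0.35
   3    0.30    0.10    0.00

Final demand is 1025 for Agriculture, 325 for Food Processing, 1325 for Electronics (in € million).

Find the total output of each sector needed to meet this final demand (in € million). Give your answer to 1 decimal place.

I − A =
  [   0.85    -0.35    -0.45]
  [  -0.10     0.90    -0.35]
  [  -0.30    -0.10     1.00]
Cofactors of I−A, C_ij = (−1)^(i+j)·(minor ij) (rows/columns in the sector order above):
  C_11 = (0.90)(1.00) − (-0.35)(-0.10) = 0.8650
  C_12 = −[(-0.10)(1.00) − (-0.35)(-0.30)] = 0.2050
  C_13 = (-0.10)(-0.10) − (0.90)(-0.30) = 0.2800
  C_21 = −[(-0.35)(1.00) − (-0.45)(-0.10)] = 0.3950
  C_22 = (0.85)(1.00) − (-0.45)(-0.30) = 0.7150
  C_23 = −[(0.85)(-0.10) − (-0.35)(-0.30)] = 0.1900
  C_31 = (-0.35)(-0.35) − (-0.45)(0.90) = 0.5275
  C_32 = −[(0.85)(-0.35) − (-0.45)(-0.10)] = 0.3425
  C_33 = (0.85)(0.90) − (-0.35)(-0.10) = 0.7300
det(I−A) = Σ_j (I−A)_1j·C_1j = (0.85)(0.8650) + (-0.35)(0.2050) + (-0.45)(0.2800) = 0.5375
adj(I−A) = Cᵀ =
  [ 0.8650   0.3950   0.5275]
  [ 0.2050   0.7150   0.3425]
  [ 0.2800   0.1900   0.7300]
(I − A)⁻¹ = adj(I−A) / det(I−A) ≈
  [   1.6093     0.7349     0.9814]
  [   0.3814     1.3302     0.6372]
  [   0.5209     0.3535     1.3581]
x = (I − A)⁻¹ d = adj(I−A)·d / det(I−A), with det(I−A) = 0.5375:
  x_1 = (0.8650·1025 + 0.3950·325 + 0.5275·1325) / 0.5375 = 1713.9375 / 0.5375 ≈ 3188.7
  x_2 = (0.2050·1025 + 0.7150·325 + 0.3425·1325) / 0.5375 = 896.3125 / 0.5375 ≈ 1667.6
  x_3 = (0.2800·1025 + 0.1900·325 + 0.7300·1325) / 0.5375 = 1316.00 / 0.5375 ≈ 2448.4

x_1 = 3188.7, x_2 = 1667.6, x_3 = 2448.4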